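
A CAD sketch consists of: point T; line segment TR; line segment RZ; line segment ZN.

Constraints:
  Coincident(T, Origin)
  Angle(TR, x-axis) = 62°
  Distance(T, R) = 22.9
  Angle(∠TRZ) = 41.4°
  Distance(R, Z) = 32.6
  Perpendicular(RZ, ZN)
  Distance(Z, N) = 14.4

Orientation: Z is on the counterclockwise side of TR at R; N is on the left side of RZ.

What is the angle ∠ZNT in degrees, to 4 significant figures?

92.76°

T is at the origin; TR runs at 62.0° with length 22.9, so R = 22.9·(cos 62.0°, sin 62.0°) = (10.75, 20.22). ∠TRZ = 41.4°, so RZ runs at 62.0° + (180° − 41.4°) = 200.6° from the x-axis; with |RZ| = 32.6, Z = R + 32.6·(cos 200.6°, sin 200.6°) = (-19.76, 8.749). RZ is perpendicular to ZN; with |ZN| = 14.4 on the left of RZ, N = Z + 14.4·(0.3518, -0.9361) = (-14.70, -4.730). Then cos ∠ZNT = NZ·NT / (|NZ||NT|), giving 92.76°.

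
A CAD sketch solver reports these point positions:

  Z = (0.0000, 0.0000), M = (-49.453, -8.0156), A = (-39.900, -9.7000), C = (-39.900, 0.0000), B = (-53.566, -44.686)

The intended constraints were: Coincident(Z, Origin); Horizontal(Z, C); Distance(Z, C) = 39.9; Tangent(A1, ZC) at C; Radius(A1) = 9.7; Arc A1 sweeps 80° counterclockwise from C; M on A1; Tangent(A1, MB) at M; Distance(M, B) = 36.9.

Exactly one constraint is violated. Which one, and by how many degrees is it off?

Tangent(A1, MB) at M — off by 3.60°.

Z = (0.00, 0.00) ✓; Z.y = 0.00, C.y = 0.00 ✓; |ZC| = 39.90 ✓; ∠(AC, CZ) = 90.00° ✓; |AC| = 9.700 ✓; bearing(A→M) − bearing(A→C) = 80.00° ✓; |AM| = 9.700 ✓; ∠(AM, MB) = 86.40° ✗; |MB| = 36.90 ✓.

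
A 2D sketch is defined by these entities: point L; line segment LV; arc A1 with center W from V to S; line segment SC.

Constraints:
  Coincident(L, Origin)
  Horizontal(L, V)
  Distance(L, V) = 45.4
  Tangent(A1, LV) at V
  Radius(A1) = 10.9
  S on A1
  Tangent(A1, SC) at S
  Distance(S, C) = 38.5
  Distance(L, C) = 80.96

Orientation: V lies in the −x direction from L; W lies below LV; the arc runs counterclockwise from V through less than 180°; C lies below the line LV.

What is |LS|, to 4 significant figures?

56.22

L is at the origin; LV is horizontal with |LV| = 45.4 and V on the −x side, so V = (-45.40, 0.000). Since A1 is tangent to LV there, WV ⟂ LV, so W = V + (0, -10.9) = (-45.40, -10.90). Since WS ⟂ SC (tangency), |WC| = √(10.9² + 38.5²) = 40.01 regardless of where S sits on A1. So C lies on both circle(L, 80.96) and circle(W, 40.01); the below-LV intersection is C = (-68.02, -43.91). S is the foot of the tangent from C: S = (-55.73, -7.420).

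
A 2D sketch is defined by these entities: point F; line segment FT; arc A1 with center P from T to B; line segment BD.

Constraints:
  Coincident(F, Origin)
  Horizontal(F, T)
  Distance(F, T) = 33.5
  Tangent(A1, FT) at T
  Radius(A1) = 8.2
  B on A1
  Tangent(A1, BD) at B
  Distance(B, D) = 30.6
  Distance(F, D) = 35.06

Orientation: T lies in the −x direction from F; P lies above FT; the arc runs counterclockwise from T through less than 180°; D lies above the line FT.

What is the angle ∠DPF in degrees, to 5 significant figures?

63.826°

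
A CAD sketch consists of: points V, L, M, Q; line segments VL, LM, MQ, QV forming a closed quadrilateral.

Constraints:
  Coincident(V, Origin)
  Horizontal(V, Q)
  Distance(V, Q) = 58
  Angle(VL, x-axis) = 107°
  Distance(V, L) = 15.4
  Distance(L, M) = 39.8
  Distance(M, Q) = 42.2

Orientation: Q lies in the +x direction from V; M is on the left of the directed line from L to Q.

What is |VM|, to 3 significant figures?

45.0

Checks: |LM| = 39.80 ✓; |MQ| = 42.20 ✓.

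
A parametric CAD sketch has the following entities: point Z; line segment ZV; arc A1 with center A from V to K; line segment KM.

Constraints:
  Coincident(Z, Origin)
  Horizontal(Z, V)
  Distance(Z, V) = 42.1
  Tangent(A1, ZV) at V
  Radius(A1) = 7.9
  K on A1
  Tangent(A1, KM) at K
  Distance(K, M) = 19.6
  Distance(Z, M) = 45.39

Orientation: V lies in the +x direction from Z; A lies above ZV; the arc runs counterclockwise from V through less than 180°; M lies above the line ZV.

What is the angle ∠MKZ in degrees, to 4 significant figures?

65.43°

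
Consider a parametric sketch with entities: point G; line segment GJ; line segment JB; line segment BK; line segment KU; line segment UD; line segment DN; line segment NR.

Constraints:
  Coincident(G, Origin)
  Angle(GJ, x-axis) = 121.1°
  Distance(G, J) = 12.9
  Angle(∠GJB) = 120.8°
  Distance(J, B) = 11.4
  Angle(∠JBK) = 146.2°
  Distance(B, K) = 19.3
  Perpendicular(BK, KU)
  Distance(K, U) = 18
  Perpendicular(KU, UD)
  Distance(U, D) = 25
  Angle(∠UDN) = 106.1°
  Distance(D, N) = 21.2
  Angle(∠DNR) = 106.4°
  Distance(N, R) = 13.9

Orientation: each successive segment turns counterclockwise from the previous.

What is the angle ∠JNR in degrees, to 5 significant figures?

108.91°

G is at the origin; GJ runs at 121.1° with length 12.9, so J = (-6.6633, 11.046). ∠GJB = 120.8° gives JB at -179.70° from the x-axis; with |JB| = 11.4, B = (-18.063, 10.986). ∠JBK = 146.2° gives BK at -145.90° from the x-axis; with |BK| = 19.3, K = (-34.045, 0.16582). BK ⟂ KU, so KU runs at -55.900°; with |KU| = 18.0, U = (-23.953, -14.739). KU ⟂ UD, so UD runs at 34.100°; with |UD| = 25.0, D = (-3.2517, -0.72329). ∠UDN = 106.1° gives DN at 108.00° from the x-axis; with |DN| = 21.2, N = (-9.8028, 19.439). ∠DNR = 106.4° gives NR at -178.40° from the x-axis; with |NR| = 13.9, R = (-23.697, 19.051). Then cos ∠JNR = NJ·NR / (|NJ||NR|), giving 108.91°.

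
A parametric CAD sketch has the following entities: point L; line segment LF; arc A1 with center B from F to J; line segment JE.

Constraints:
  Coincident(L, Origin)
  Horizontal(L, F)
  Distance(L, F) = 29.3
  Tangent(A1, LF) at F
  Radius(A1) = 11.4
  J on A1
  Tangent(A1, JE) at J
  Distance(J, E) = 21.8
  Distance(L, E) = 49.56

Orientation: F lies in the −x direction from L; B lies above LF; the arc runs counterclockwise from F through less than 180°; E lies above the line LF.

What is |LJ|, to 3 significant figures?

27.9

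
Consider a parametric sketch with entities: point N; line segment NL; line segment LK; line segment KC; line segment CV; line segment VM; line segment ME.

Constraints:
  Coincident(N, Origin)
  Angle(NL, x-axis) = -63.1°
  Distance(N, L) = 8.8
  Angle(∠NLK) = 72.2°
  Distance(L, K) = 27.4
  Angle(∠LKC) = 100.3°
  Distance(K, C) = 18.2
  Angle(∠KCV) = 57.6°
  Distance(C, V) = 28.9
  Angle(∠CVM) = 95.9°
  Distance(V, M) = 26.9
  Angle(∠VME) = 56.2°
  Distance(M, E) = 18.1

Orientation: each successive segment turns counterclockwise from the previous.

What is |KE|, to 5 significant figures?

6.5987

∠CVM = 95.9° gives VM at -29.100° from the x-axis; with |VM| = 26.9, M = (25.294, -13.203). ∠VME = 56.2° gives ME at 94.700° from the x-axis; with |ME| = 18.1, E = (23.811, 4.8360). Then |KE| = |E − K| = 6.5987.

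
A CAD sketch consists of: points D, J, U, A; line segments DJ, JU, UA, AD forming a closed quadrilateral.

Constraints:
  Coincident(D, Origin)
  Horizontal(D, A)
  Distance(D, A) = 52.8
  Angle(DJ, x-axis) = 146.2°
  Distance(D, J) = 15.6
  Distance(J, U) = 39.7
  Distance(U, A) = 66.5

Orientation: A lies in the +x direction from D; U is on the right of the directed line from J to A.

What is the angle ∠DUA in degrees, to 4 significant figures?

51.03°

D is at the origin; DA is horizontal with |DA| = 52.8 and A in +x, so A = (52.8, 0). DJ runs at 146.2° with |DJ| = 15.6, so J = (-12.96, 8.678). U is determined by |JU| = 39.7 and |UA| = 66.5 together: it lies at the intersection of circle(J, 39.7) and circle(A, 66.5). With |JA| = 66.33, the foot of the radical line on JA is 11.71 from J and the perpendicular offset is √(39.7² − 11.71²) = 37.93. Taking the right-of-JA solution: U = (-6.313, -30.46).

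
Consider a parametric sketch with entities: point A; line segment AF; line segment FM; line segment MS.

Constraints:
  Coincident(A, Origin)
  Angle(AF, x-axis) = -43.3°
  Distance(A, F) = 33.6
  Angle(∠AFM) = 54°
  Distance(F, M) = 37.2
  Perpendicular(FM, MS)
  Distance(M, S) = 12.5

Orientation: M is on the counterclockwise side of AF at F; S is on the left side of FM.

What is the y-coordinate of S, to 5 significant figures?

15.443

A is at the origin; AF runs at -43.3° with length 33.6, so F = 33.6·(cos -43.3°, sin -43.3°) = (24.453, -23.043). ∠AFM = 54.0°, so FM runs at -43.3° + (180° − 54.0°) = 82.700° from the x-axis; with |FM| = 37.2, M = F + 37.2·(cos 82.700°, sin 82.700°) = (29.180, 13.855). FM ⟂ MS; with |MS| = 12.5 on the left of FM, S = M + 12.5·(-0.99189, 0.12706) = (16.781, 15.443). So S.y = 15.443.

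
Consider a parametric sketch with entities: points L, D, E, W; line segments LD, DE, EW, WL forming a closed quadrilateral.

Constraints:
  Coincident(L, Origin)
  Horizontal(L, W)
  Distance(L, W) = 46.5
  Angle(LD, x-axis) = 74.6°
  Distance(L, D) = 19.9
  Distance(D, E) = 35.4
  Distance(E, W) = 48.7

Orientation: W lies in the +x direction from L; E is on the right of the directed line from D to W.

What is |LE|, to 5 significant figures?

15.891

Checks: |DE| = 35.40 ✓; |EW| = 48.70 ✓.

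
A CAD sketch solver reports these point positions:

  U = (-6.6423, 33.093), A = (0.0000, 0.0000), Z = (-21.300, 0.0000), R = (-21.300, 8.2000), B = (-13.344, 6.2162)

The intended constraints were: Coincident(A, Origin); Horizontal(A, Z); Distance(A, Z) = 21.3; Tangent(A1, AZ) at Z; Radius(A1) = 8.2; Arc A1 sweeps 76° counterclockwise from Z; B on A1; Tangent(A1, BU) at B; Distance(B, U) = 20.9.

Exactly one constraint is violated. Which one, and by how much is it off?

Distance(B, U) = 20.9 — off by 6.80.

A = (0.00, 0.00) ✓; A.y = 0.00, Z.y = 0.00 ✓; |AZ| = 21.30 ✓; ∠(RZ, ZA) = 90.00° ✓; |RZ| = 8.200 ✓; bearing(R→B) − bearing(R→Z) = 76.00° ✓; |RB| = 8.200 ✓; ∠(RB, BU) = 90.00° ✓; |BU| = 27.70 ✗.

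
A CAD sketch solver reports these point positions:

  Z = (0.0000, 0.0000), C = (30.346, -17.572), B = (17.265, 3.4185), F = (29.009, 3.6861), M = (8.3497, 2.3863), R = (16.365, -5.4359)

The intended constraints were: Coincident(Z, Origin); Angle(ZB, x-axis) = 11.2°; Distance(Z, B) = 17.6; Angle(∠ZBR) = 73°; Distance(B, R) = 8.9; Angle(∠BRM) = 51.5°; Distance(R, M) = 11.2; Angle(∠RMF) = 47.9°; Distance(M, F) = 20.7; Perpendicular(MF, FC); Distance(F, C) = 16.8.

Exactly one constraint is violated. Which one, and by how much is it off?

Distance(F, C) = 16.8 — off by 4.50.

Z = (0.00, 0.00) ✓; ZB at 11.20° ✓; |ZB| = 17.60 ✓; ∠ZBR = 73.00° ✓; |BR| = 8.900 ✓; ∠BRM = 51.50° ✓; |RM| = 11.20 ✓; ∠RMF = 47.90° ✓; |MF| = 20.70 ✓; ∠(MF, FC) = 90.00° ✓; |FC| = 21.30 ✗.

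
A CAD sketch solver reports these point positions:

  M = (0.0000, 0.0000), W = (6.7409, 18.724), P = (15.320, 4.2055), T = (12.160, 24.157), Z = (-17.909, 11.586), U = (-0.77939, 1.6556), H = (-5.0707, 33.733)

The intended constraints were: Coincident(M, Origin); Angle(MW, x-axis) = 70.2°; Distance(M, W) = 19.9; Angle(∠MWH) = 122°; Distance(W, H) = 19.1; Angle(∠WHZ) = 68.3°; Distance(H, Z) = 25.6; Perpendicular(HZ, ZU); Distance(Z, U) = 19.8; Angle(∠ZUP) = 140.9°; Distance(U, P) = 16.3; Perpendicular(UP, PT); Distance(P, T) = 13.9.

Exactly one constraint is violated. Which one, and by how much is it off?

Distance(P, T) = 13.9 — off by 6.30.

M = (0.00, 0.00) ✓; MW at 70.20° ✓; |MW| = 19.90 ✓; ∠MWH = 122.0° ✓; |WH| = 19.10 ✓; ∠WHZ = 68.30° ✓; |HZ| = 25.60 ✓; ∠(HZ, ZU) = 90.00° ✓; |ZU| = 19.80 ✓; ∠ZUP = 140.9° ✓; |UP| = 16.30 ✓; ∠(UP, PT) = 90.00° ✓; |PT| = 20.20 ✗.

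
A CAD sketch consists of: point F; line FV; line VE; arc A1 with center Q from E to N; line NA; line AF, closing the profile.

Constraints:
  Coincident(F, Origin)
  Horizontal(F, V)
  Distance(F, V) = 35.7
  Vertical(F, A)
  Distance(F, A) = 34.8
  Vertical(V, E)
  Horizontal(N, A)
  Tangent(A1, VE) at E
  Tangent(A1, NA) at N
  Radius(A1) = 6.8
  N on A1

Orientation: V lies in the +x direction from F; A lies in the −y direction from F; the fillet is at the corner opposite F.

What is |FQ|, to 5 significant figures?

40.239

F and A share the same x with |FA| = 34.8 and A on the −y side, so A = (0.0000, -34.800). The virtual corner opposite F is at (35.700, -34.800). Since A1 is tangent to VE there, QE ⟂ VE and tangency of A1 to NA means the radius QN is perpendicular to NA, with radius 6.8, so the center Q sits 6.8 in from both sides at Q = (28.900, -28.000). Then |FQ| = |Q − F| = 40.239.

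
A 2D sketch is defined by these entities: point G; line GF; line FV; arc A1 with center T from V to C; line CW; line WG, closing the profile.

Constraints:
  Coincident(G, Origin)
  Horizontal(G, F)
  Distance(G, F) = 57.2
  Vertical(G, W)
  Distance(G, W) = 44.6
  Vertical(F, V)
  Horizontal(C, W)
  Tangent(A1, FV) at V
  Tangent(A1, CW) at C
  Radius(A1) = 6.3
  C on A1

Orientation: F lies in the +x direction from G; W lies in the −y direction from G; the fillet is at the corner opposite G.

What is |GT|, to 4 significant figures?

63.70

GW is vertical with |GW| = 44.6 and W on the −y side, so W = (0.000, -44.60). The virtual corner opposite G is at (57.20, -44.60). Tangency of A1 to FV means the radius TV is perpendicular to FV and since A1 is tangent to CW there, TC ⟂ CW, with radius 6.3, so the center T sits 6.3 in from both sides at T = (50.90, -38.30). Then |GT| = |T − G| = 63.70.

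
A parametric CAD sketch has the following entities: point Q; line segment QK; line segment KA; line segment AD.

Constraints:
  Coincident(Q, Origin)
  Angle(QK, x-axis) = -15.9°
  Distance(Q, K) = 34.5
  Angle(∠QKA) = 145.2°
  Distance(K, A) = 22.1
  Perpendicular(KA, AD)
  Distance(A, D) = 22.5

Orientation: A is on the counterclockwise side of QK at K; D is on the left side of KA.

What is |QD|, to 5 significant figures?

50.508

Q is at the origin; QK runs at -15.9° with length 34.5, so K = 34.5·(cos -15.9°, sin -15.9°) = (33.180, -9.4516). ∠QKA = 145.2°, so KA runs at -15.9° + (180° − 145.2°) = 18.900° from the x-axis; with |KA| = 22.1, A = K + 22.1·(cos 18.900°, sin 18.900°) = (54.089, -2.2930). The perpendicularity gives AD at right angles to KA; with |AD| = 22.5 on the left of KA, D = A + 22.5·(-0.32392, 0.94609) = (46.800, 18.994). Then |QD| = |D − Q| = 50.508.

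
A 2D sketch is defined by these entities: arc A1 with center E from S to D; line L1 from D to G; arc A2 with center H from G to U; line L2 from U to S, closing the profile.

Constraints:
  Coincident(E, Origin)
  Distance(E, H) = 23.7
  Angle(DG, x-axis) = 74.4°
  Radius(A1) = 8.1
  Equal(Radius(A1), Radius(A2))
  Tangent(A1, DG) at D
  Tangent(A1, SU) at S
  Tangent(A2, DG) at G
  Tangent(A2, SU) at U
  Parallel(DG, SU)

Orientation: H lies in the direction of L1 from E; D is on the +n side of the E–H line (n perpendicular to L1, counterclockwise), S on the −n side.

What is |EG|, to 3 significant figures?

25.0

The slot axis is L1's direction at 74.4°, so u = (cos 74.4°, sin 74.4°) = (0.269, 0.963) and n = (−sin 74.4°, cos 74.4°) = (-0.963, 0.269). E is at the origin and H lies 23.7 along u from E, so H = 23.7·u = (6.37, 22.8). Tangency of A1 to both parallel lines with radius 8.1 puts D and S at E ± 8.1·n: D = (-7.80, 2.18), S = (7.80, -2.18). Equal radii place G and U the same way about H: G = H + 8.1·n = (-1.43, 25.0), U = H − 8.1·n = (14.2, 20.6). Then |EG| = |G − E| = 25.0.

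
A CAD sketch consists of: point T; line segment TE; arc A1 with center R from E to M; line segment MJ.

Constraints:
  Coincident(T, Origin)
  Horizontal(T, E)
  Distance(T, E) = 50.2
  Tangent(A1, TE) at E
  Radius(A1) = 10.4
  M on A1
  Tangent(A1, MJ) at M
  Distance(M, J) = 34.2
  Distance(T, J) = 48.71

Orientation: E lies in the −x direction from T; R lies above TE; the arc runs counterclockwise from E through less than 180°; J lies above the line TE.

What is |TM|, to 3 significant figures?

41.0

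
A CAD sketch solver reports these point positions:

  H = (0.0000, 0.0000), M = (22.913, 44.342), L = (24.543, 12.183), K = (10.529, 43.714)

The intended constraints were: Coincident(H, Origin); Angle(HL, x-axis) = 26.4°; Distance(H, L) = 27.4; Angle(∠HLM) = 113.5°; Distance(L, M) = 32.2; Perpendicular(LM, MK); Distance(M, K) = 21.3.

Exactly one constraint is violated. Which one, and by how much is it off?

Distance(M, K) = 21.3 — off by 8.90.

H = (0.00, 0.00) ✓; HL at 26.40° ✓; |HL| = 27.40 ✓; ∠HLM = 113.5° ✓; |LM| = 32.20 ✓; ∠(LM, MK) = 90.00° ✓; |MK| = 12.40 ✗.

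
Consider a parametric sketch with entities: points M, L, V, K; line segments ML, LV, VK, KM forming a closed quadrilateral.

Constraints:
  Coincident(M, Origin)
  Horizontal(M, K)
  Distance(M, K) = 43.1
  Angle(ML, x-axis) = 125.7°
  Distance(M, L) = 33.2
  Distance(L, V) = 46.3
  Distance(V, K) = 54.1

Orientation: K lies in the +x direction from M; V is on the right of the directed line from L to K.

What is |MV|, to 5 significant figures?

19.593

Checks: |LV| = 46.30 ✓; |VK| = 54.10 ✓.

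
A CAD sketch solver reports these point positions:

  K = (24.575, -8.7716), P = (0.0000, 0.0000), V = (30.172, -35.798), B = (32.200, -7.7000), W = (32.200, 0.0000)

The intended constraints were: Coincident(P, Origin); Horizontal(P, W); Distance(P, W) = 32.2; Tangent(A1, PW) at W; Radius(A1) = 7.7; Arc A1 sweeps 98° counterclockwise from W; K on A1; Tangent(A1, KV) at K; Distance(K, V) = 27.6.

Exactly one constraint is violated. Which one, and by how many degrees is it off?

Tangent(A1, KV) at K — off by 3.70°.

P = (0.00, 0.00) ✓; P.y = 0.00, W.y = 0.00 ✓; |PW| = 32.20 ✓; ∠(BW, WP) = 90.00° ✓; |BW| = 7.700 ✓; bearing(B→K) − bearing(B→W) = 98.00° ✓; |BK| = 7.700 ✓; ∠(BK, KV) = 86.30° ✗; |KV| = 27.60 ✓.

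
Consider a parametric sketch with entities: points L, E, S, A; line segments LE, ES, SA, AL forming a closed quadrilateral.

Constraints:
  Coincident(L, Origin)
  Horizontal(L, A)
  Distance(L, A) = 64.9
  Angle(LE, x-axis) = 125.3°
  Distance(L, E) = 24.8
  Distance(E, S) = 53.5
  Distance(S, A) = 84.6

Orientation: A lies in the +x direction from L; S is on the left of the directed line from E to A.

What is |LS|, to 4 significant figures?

67.66

L is at the origin; LA is horizontal with |LA| = 64.9 and A in +x, so A = (64.9, 0). LE runs at 125.3° with |LE| = 24.8, so E = (-14.33, 20.24). S is determined by |ES| = 53.5 and |SA| = 84.6 together: it lies at the intersection of circle(E, 53.5) and circle(A, 84.6). With |EA| = 81.78, the foot of the radical line on EA is 14.63 from E and the perpendicular offset is √(53.5² − 14.63²) = 51.46. Taking the left-of-EA solution: S = (12.58, 66.48).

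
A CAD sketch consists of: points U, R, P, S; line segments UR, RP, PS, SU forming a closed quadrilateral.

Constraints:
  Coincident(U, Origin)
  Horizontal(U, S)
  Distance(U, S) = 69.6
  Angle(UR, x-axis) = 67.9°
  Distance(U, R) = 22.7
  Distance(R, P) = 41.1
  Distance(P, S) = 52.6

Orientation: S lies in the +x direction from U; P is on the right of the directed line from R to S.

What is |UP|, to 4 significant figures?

27.37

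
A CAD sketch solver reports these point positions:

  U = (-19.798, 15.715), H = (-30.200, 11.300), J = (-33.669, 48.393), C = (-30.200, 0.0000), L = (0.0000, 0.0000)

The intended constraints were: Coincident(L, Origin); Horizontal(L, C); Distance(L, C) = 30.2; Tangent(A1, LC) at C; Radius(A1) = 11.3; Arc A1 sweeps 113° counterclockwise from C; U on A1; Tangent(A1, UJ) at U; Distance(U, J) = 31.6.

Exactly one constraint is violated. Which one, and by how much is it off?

Distance(U, J) = 31.6 — off by 3.90.

L = (0.00, 0.00) ✓; L.y = 0.00, C.y = 0.00 ✓; |LC| = 30.20 ✓; ∠(HC, CL) = 90.00° ✓; |HC| = 11.30 ✓; bearing(H→U) − bearing(H→C) = 113.0° ✓; |HU| = 11.30 ✓; ∠(HU, UJ) = 90.00° ✓; |UJ| = 35.50 ✗.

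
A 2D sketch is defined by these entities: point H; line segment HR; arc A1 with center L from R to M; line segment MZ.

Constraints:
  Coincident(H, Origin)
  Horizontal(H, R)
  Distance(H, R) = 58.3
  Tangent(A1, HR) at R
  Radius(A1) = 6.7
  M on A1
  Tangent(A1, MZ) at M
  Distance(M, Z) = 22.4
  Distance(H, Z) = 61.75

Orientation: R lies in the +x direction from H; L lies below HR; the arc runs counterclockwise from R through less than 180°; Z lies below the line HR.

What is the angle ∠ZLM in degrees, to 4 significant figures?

73.35°

Checks: |LM| = 6.700 ✓; ∠(LM, MZ) = 90.00° ✓; |MZ| = 22.40 ✓; |HZ| = 61.75 ✓.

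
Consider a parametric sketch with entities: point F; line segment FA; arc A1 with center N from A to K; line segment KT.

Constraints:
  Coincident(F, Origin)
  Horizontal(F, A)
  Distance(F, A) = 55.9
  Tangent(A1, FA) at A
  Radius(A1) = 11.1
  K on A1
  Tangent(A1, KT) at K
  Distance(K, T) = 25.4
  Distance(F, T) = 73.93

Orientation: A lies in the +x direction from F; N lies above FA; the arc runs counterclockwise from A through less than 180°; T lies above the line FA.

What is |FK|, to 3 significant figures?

68.1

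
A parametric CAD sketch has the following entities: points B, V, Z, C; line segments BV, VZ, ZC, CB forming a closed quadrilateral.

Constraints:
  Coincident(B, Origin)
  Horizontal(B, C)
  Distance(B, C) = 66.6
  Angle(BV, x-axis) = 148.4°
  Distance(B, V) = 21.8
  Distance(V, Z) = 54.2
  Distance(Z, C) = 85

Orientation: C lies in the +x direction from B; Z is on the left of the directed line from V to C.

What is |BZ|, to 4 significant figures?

60.00

B is at the origin; B and C share the same y with |BC| = 66.6 and C in +x, so C = (66.6, 0). BV runs at 148.4° with |BV| = 21.8, so V = (-18.57, 11.42). Z is determined by |VZ| = 54.2 and |ZC| = 85.0 together: it lies at the intersection of circle(V, 54.2) and circle(C, 85.0). With |VC| = 85.93, the foot of the radical line on VC is 18.02 from V and the perpendicular offset is √(54.2² − 18.02²) = 51.12. Taking the left-of-VC solution: Z = (6.086, 59.69).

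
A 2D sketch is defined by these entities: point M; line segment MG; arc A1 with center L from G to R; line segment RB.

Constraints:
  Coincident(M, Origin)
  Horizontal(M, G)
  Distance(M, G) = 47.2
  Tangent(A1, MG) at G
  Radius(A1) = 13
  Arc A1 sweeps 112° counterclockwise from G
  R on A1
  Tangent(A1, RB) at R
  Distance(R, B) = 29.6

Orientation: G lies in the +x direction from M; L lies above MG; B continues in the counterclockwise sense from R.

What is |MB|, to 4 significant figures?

66.13

On A1, G sits at bearing -90° from L; a 112° counterclockwise sweep puts R at bearing 22°, so R = L + 13.0·(cos 22°, sin 22°) = (59.25, 17.87). Since A1 is tangent to RB there, LR ⟂ RB, so RB runs along (−sin 22°, cos 22°); with |RB| = 29.6, B = (48.17, 45.31). Then |MB| = |B − M| = 66.13.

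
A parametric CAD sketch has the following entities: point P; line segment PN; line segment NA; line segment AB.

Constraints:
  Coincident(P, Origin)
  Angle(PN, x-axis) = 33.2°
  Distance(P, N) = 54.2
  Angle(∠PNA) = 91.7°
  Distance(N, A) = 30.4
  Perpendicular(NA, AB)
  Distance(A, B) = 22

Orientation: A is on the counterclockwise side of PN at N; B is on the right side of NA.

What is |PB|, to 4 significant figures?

82.63

P is at the origin; PN runs at 33.2° with length 54.2, so N = 54.2·(cos 33.2°, sin 33.2°) = (45.35, 29.68). ∠PNA = 91.7°, so NA runs at 33.2° + (180° − 91.7°) = 121.5° from the x-axis; with |NA| = 30.4, A = N + 30.4·(cos 121.5°, sin 121.5°) = (29.47, 55.60). NA is perpendicular to AB; with |AB| = 22.0 on the right of NA, B = A + 22.0·(0.8526, 0.5225) = (48.23, 67.09). Then |PB| = |B − P| = 82.63.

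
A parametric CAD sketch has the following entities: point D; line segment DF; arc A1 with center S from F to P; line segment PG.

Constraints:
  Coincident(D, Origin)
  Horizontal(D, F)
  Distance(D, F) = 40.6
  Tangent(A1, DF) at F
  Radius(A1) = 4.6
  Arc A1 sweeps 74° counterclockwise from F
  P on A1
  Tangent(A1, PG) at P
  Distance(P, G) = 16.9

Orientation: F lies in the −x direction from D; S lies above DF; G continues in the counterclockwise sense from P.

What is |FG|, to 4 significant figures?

21.58

D is at the origin; D and F share the same y with |DF| = 40.6 and F on the −x side, so F = (-40.60, 0.000). A1 meets DF tangentially, so SF is at right angles to DF, so S = F + (0, 4.6) = (-40.60, 4.600). On A1, F sits at bearing -90° from S; a 74° counterclockwise sweep puts P at bearing -16°, so P = S + 4.6·(cos -16°, sin -16°) = (-36.18, 3.332). Tangency of A1 to PG means the radius SP is perpendicular to PG, so PG runs along (−sin -16°, cos -16°); with |PG| = 16.9, G = (-31.52, 19.58). Then |FG| = |G − F| = 21.58.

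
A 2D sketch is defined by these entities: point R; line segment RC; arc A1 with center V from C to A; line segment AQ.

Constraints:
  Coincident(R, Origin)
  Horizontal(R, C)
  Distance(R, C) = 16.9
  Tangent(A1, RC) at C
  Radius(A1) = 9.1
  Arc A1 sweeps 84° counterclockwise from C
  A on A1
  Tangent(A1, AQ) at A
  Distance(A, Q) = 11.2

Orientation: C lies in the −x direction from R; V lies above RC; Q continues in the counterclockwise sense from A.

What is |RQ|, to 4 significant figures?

20.41

On A1, C sits at bearing -90° from V; an 84° counterclockwise sweep puts A at bearing -6°, so A = V + 9.1·(cos -6°, sin -6°) = (-7.850, 8.149). A1 meets AQ tangentially, so VA is at right angles to AQ, so AQ runs along (−sin -6°, cos -6°); with |AQ| = 11.2, Q = (-6.679, 19.29). Then |RQ| = |Q − R| = 20.41.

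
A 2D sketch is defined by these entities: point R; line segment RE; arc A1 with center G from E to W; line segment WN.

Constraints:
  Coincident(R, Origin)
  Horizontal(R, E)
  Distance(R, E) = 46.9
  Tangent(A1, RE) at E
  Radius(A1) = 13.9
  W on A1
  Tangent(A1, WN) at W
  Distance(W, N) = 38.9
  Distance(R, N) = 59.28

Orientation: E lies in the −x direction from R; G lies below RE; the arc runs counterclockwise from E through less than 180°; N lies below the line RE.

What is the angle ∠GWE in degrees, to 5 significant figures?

22.752°

Checks: |GW| = 13.90 ✓; ∠(GW, WN) = 90.00° ✓; |WN| = 38.90 ✓; |RN| = 59.28 ✓.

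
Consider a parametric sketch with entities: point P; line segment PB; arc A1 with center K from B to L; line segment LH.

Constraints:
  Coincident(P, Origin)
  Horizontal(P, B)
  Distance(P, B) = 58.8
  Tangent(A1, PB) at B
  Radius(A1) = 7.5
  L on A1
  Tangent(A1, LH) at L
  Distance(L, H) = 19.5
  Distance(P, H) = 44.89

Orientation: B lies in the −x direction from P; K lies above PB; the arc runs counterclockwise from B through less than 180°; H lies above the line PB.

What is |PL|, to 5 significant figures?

52.939

P is at the origin; PB is horizontal with |PB| = 58.8 and B on the −x side, so B = (-58.800, 0.0000). Since A1 is tangent to PB there, KB ⟂ PB, so K = B + (0, 7.5) = (-58.800, 7.5000). Since KL ⟂ LH (tangency), |KH| = √(7.5² + 19.5²) = 20.893 regardless of where L sits on A1. So H lies on both circle(P, 44.89) and circle(K, 20.893); the above-PB intersection is H = (-40.959, 18.371). L is the foot of the tangent from H: L = (-52.858, 2.9232).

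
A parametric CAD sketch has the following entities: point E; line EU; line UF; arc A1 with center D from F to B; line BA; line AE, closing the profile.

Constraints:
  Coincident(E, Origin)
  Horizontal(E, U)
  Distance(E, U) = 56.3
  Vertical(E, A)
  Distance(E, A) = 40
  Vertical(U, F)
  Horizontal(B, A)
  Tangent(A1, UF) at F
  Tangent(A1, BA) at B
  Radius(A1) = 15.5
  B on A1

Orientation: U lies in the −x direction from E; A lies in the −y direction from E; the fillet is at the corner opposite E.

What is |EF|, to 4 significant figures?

61.40

E is at the origin; EU is horizontal with |EU| = 56.3 and U on the −x side, so U = (-56.30, 0.000). EA is vertical with |EA| = 40.0 and A on the −y side, so A = (0.000, -40.00). The virtual corner opposite E is at (-56.30, -40.00). Tangency of A1 to UF means the radius DF is perpendicular to UF and since A1 is tangent to BA there, DB ⟂ BA, with radius 15.5, so the center D sits 15.5 in from both sides at D = (-40.80, -24.50). That places the tangent points at F = (-56.30, -24.50) on UF and B = (-40.80, -40.00) on BA. Then |EF| = |F − E| = 61.40.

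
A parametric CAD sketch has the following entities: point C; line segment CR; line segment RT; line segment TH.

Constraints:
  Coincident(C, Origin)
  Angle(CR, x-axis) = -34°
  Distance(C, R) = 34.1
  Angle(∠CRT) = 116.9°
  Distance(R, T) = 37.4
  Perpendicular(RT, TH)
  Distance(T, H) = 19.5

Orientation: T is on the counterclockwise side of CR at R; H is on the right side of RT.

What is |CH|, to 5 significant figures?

72.676

∠CRT = 116.9°, so RT runs at -34.0° + (180° − 116.9°) = 29.100° from the x-axis; with |RT| = 37.4, T = R + 37.4·(cos 29.100°, sin 29.100°) = (60.949, -0.87953). RT is perpendicular to TH; with |TH| = 19.5 on the right of RT, H = T + 19.5·(0.48634, -0.87377) = (70.433, -17.918). Then |CH| = |H − C| = 72.676.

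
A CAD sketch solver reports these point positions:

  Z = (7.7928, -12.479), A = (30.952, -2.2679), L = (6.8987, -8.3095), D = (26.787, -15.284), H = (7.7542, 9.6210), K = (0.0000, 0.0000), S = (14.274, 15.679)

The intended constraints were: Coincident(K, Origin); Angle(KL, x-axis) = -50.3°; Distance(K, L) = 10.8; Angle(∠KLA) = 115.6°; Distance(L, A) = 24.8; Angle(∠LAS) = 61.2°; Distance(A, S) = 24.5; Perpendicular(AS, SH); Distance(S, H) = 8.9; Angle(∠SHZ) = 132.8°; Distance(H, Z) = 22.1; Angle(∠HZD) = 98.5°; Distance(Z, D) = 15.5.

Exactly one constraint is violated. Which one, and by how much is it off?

Distance(Z, D) = 15.5 — off by 3.70.

K = (0.00, 0.00) ✓; KL at -50.30° ✓; |KL| = 10.80 ✓; ∠KLA = 115.6° ✓; |LA| = 24.80 ✓; ∠LAS = 61.20° ✓; |AS| = 24.50 ✓; ∠(AS, SH) = 90.00° ✓; |SH| = 8.900 ✓; ∠SHZ = 132.8° ✓; |HZ| = 22.10 ✓; ∠HZD = 98.50° ✓; |ZD| = 19.20 ✗.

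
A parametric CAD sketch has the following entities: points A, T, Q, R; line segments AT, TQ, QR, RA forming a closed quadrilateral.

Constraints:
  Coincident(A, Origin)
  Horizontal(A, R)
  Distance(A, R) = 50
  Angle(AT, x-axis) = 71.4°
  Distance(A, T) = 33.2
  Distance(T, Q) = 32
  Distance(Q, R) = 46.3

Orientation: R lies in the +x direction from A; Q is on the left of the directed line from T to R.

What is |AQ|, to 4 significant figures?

59.98

Checks: |TQ| = 32.00 ✓; |QR| = 46.30 ✓.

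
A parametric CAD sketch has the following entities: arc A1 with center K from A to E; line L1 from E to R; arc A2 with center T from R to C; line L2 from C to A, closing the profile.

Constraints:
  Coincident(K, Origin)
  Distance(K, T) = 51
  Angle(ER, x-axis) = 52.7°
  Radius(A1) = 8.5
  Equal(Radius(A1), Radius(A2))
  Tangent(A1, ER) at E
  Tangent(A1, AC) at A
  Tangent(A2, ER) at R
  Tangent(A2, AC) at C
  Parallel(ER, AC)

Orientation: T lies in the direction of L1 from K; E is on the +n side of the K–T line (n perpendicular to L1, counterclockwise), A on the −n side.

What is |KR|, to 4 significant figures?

51.70

The slot axis is L1's direction at 52.7°, so u = (cos 52.7°, sin 52.7°) = (0.6060, 0.7955) and n = (−sin 52.7°, cos 52.7°) = (-0.7955, 0.6060). K is at the origin and T lies 51.0 along u from K, so T = 51.0·u = (30.91, 40.57). Tangency of A1 to both parallel lines with radius 8.5 puts E and A at K ± 8.5·n: E = (-6.762, 5.151), A = (6.762, -5.151). Equal radii place R and C the same way about T: R = T + 8.5·n = (24.14, 45.72), C = T − 8.5·n = (37.67, 35.42). Then |KR| = |R − K| = 51.70.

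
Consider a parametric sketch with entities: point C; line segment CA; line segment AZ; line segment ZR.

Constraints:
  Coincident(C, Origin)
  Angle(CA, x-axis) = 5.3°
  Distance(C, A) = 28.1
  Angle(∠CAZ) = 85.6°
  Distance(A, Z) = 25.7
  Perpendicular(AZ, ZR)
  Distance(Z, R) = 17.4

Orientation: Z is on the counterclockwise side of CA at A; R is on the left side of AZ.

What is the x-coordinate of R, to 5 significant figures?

6.4984

C is at the origin; CA runs at 5.3° with length 28.1, so A = 28.1·(cos 5.3°, sin 5.3°) = (27.980, 2.5956). ∠CAZ = 85.6°, so AZ runs at 5.3° + (180° − 85.6°) = 99.700° from the x-axis; with |AZ| = 25.7, Z = A + 25.7·(cos 99.700°, sin 99.700°) = (23.650, 27.928). AZ is perpendicular to ZR; with |ZR| = 17.4 on the left of AZ, R = Z + 17.4·(-0.98570, -0.16849) = (6.4984, 24.996). So R.x = 6.4984.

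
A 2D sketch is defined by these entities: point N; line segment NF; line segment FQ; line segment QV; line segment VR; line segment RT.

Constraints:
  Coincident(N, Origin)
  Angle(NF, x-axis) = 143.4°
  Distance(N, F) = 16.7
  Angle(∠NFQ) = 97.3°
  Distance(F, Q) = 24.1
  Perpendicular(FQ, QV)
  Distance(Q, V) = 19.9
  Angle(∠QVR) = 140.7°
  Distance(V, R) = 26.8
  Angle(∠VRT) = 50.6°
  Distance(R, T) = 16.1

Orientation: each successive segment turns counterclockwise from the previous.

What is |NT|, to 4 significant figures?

10.29

N is at the origin; NF runs at 143.4° with length 16.7, so F = (-13.41, 9.957). ∠NFQ = 97.3° gives FQ at -133.9° from the x-axis; with |FQ| = 24.1, Q = (-30.12, -7.408). The perpendicularity gives QV at right angles to FQ, so QV runs at -43.90°; with |QV| = 19.9, V = (-15.78, -21.21). ∠QVR = 140.7° gives VR at -4.600° from the x-axis; with |VR| = 26.8, R = (10.93, -23.36). ∠VRT = 50.6° gives RT at 124.8° from the x-axis; with |RT| = 16.1, T = (1.746, -10.14). Then |NT| = |T − N| = 10.29.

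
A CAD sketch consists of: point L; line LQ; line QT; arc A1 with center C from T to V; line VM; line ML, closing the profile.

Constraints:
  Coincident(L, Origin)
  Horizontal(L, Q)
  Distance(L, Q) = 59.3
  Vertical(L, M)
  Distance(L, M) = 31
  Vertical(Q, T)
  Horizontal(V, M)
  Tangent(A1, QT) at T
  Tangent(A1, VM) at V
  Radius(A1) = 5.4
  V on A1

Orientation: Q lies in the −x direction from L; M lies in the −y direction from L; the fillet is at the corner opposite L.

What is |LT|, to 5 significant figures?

64.590

The virtual corner opposite L is at (-59.300, -31.000). The tangent condition forces CT to be normal to QT and A1 meets VM tangentially, so CV is at right angles to VM, with radius 5.4, so the center C sits 5.4 in from both sides at C = (-53.900, -25.600). That places the tangent points at T = (-59.300, -25.600) on QT and V = (-53.900, -31.000) on VM. Then |LT| = |T − L| = 64.590.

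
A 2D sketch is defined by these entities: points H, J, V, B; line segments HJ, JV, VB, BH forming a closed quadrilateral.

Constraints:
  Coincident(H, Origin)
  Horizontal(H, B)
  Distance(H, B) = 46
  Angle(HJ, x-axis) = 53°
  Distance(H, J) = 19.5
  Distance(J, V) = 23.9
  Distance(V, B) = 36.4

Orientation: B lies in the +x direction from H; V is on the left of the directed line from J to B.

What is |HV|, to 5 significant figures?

43.266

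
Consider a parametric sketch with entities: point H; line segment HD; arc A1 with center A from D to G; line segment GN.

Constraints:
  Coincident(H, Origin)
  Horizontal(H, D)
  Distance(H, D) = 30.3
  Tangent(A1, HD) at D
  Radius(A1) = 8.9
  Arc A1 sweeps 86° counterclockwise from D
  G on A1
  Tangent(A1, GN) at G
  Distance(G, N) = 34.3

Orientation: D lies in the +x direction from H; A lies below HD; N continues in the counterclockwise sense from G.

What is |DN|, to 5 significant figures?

43.965

H is at the origin; HD is horizontal with |HD| = 30.3 and D on the +x side, so D = (30.300, 0.0000). Since A1 is tangent to HD there, AD ⟂ HD, so A = D + (0, -8.9) = (30.300, -8.9000). On A1, D sits at bearing 90° from A; an 86° counterclockwise sweep puts G at bearing 176°, so G = A + 8.9·(cos 176°, sin 176°) = (21.422, -8.2792). Since A1 is tangent to GN there, AG ⟂ GN, so GN runs along (−sin 176°, cos 176°); with |GN| = 34.3, N = (19.029, -42.496). Then |DN| = |N − D| = 43.965.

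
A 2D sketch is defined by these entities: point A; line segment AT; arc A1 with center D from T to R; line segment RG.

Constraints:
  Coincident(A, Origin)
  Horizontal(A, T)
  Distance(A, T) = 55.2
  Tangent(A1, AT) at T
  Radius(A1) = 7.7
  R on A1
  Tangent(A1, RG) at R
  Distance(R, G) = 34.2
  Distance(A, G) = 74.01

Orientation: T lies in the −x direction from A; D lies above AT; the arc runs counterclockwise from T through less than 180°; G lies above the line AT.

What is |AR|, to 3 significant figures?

49.2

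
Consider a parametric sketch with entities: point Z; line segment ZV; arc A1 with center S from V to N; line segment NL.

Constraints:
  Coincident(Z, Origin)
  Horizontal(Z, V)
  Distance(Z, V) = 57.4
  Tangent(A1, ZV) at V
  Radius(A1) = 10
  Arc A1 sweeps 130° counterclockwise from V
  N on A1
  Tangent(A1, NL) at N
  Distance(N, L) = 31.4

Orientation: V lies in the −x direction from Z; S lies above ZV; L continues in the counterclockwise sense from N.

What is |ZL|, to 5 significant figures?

80.796

On A1, V sits at bearing -90° from S; a 130° counterclockwise sweep puts N at bearing 40°, so N = S + 10.0·(cos 40°, sin 40°) = (-49.740, 16.428). Tangency of A1 to NL means the radius SN is perpendicular to NL, so NL runs along (−sin 40°, cos 40°); with |NL| = 31.4, L = (-69.923, 40.482). Then |ZL| = |L − Z| = 80.796.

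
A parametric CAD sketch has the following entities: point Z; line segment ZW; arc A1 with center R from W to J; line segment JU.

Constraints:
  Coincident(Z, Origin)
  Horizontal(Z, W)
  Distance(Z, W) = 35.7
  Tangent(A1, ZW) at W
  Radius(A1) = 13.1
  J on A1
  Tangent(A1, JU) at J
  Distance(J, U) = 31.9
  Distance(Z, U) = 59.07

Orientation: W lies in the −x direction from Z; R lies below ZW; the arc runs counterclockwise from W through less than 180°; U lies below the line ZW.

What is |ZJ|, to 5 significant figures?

51.111

Checks: |RJ| = 13.10 ✓; ∠(RJ, JU) = 90.00° ✓; |JU| = 31.90 ✓; |ZU| = 59.07 ✓.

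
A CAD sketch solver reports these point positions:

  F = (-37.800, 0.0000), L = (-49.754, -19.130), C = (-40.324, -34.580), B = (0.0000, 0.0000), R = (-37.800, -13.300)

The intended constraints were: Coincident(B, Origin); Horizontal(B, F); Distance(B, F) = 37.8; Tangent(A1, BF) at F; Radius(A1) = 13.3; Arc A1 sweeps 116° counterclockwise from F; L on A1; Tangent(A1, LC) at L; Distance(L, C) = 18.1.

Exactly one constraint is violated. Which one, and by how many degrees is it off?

Tangent(A1, LC) at L — off by 5.40°.

B = (0.00, 0.00) ✓; B.y = 0.00, F.y = 0.00 ✓; |BF| = 37.80 ✓; ∠(RF, FB) = 90.00° ✓; |RF| = 13.30 ✓; bearing(R→L) − bearing(R→F) = 116.0° ✓; |RL| = 13.30 ✓; ∠(RL, LC) = 84.60° ✗; |LC| = 18.10 ✓.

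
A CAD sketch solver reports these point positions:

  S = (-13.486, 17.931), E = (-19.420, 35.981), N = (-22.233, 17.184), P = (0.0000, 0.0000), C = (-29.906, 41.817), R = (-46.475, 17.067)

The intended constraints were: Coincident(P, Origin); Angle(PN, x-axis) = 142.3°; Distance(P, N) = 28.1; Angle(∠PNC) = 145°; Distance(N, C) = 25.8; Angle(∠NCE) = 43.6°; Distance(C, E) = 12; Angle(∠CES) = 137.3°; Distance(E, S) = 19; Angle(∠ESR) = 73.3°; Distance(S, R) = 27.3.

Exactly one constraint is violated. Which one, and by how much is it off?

Distance(S, R) = 27.3 — off by 5.70.

P = (0.00, 0.00) ✓; PN at 142.3° ✓; |PN| = 28.10 ✓; ∠PNC = 145.0° ✓; |NC| = 25.80 ✓; ∠NCE = 43.60° ✓; |CE| = 12.00 ✓; ∠CES = 137.3° ✓; |ES| = 19.00 ✓; ∠ESR = 73.30° ✓; |SR| = 33.00 ✗.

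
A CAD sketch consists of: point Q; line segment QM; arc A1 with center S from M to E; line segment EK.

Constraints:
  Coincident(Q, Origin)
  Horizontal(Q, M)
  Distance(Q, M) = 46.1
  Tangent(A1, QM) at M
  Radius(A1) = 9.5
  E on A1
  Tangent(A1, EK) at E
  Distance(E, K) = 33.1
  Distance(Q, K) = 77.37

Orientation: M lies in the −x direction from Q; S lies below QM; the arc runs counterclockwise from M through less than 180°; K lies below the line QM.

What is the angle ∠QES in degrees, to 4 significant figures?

30.91°

Checks: |SE| = 9.500 ✓; ∠(SE, EK) = 90.00° ✓; |EK| = 33.10 ✓; |QK| = 77.37 ✓.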